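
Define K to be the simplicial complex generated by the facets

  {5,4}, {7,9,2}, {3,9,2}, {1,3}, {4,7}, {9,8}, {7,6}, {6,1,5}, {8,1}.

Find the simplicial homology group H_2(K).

H_2 = 0.

Order the vertices as 1 < 2 < 3 < 4 < 5 < 6 < 7 < 8 < 9. Listing each simplex with vertices in this order, K has dimension 2 with simplices:

  0-simplices (9): [1], [2], [3], [4], [5], [6], [7], [8], [9]
  1-simplices (14): [1,3], [1,5], [1,6], [1,8], [2,3], [2,7], [2,9], [3,9], [4,5], [4,7], [5,6], [6,7], [7,9], [8,9]
  2-simplices (3): [1,5,6], [2,3,9], [2,7,9]

Hence C_0 ≅ Z^9, C_1 ≅ Z^14, C_2 ≅ Z^3.

Boundary ∂_1: C_1 → C_0 sends each edge [p,q] (with p < q) to q − p.
The 9×14 boundary matrix has rank 8 and Smith normal form diag(1,1,1,1,1,1,1,1).

The boundary map ∂_2: C_2 → C_1 acts by ∂[p,q,r] = [q,r] − [p,r] + [p,q]. For instance
  ∂[2,3,9] = [3,9] − [2,9] + [2,3],
  ∂[1,5,6] = [5,6] − [1,6] + [1,5].
This gives a 14×3 integer matrix of rank 3; reducing to Smith normal form yields diagonal entries (1,1,1).

Now H_k = ker ∂_k / im ∂_{k+1}, so:

  H_2: rank ker ∂_2 − rank ∂_3 = (3 − 3) − 0 = 0, and there is no ∂_3, so H_2 = 0.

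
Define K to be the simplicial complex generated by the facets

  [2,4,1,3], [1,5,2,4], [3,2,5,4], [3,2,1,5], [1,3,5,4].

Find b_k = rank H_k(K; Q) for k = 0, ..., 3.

We work with the vertex ordering 1 < 2 < 3 < 4 < 5. The simplices of K, each written with vertices in increasing order, are:

  0-simplices (5): [1], [2], [3], [4], [5]
  1-simplices (10): [1,2], [1,3], [1,4], [1,5], [2,3], [2,4], [2,5], [3,4], [3,5], [4,5]
  2-simplices (10): [1,2,3], [1,2,4], [1,2,5], [1,3,4], [1,3,5], [1,4,5], [2,3,4], [2,3,5], [2,4,5], [3,4,5]
  3-simplices (5): [1,2,3,4], [1,2,3,5], [1,2,4,5], [1,3,4,5], [2,3,4,5]

Hence C_0 ≅ Z^5, C_1 ≅ Z^10, C_2 ≅ Z^10, C_3 ≅ Z^5.

Boundary ∂_1: C_1 → C_0 maps an edge to its endpoints' difference, ∂[p,q] = q − p.
As a 5×10 matrix over Z this has rank 4, with invariant factors (1,1,1,1).

Boundary ∂_2: C_2 → C_1 acts by ∂[p,q,r] = [q,r] − [p,r] + [p,q]. For instance
  ∂[3,4,5] = [4,5] − [3,5] + [3,4],
  ∂[1,2,3] = [2,3] − [1,3] + [1,2].
The 10×10 boundary matrix has rank 6 and Smith normal form diag(1,1,1,1,1,1).

The boundary map ∂_3: C_3 → C_2 sends each 3-simplex σ to the alternating sum Σ_i (−1)^i (σ with its i-th vertex removed). For instance
  ∂[1,3,4,5] = [3,4,5] − [1,4,5] + [1,3,5] − [1,3,4],
  ∂[1,2,3,4] = [2,3,4] − [1,3,4] + [1,2,4] − [1,2,3].
The resulting 10×5 matrix has rank 4, and its Smith normal form has invariant factors (1,1,1,1).

From H_k ≅ ker(∂_k) / im(∂_{k+1}) we obtain:

  H_0: rank C_0 − rank ∂_1 = 5 − 4 = 1, and the invariant factors of ∂_1 are all 1, so H_0 = Z.
  H_1: rank ker ∂_1 − rank ∂_2 = (10 − 4) − 6 = 0, and the invariant factors of ∂_2 are all 1, so H_1 = 0.
  H_2: rank ker ∂_2 − rank ∂_3 = (10 − 6) − 4 = 0, and the invariant factors of ∂_3 are all 1, so H_2 = 0.
  H_3: rank ker ∂_3 − rank ∂_4 = (5 − 4) − 0 = 1, and there is no ∂_4, so H_3 = Z.

Hence the Betti numbers are b_0 = 1, b_1 = 0, b_2 = 0, b_3 = 1.

b_0 = 1, b_1 = 0, b_2 = 0, b_3 = 1.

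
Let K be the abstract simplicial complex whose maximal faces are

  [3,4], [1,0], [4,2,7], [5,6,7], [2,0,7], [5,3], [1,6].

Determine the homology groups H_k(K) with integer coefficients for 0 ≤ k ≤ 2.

Fix the vertex order 0 < 1 < 2 < 3 < 4 < 5 < 6 < 7 and write every simplex with vertices in increasing order. Then dim K = 2 and the simplices of K are:

  0-simplices (8): [0], [1], [2], [3], [4], [5], [6], [7]
  1-simplices (12): [0,1], [0,2], [0,7], [1,6], [2,4], [2,7], [3,4], [3,5], [4,7], [5,6], [5,7], [6,7]
  2-simplices (3): [0,2,7], [2,4,7], [5,6,7]

Hence C_0 ≅ Z^8, C_1 ≅ Z^12, C_2 ≅ Z^3.

Boundary ∂_1: C_1 → C_0 sends each edge [p,q] (with p < q) to q − p. For instance
  ∂[3,4] = [4] − [3].
As a 8×12 matrix over Z this has rank 7, with invariant factors (1,1,1,1,1,1,1).

Boundary ∂_2: C_2 → C_1 maps a triangle to the signed sum of its edges. For instance
  ∂[2,4,7] = [4,7] − [2,7] + [2,4],
  ∂[0,2,7] = [2,7] − [0,7] + [0,2].
As a 12×3 matrix over Z this has rank 3, with invariant factors (1,1,1).

Reading off H_k = ker ∂_k / im ∂_{k+1}:

  H_0: rank C_0 − rank ∂_1 = 8 − 7 = 1, and the invariant factors of ∂_1 are all 1, so H_0 ≅ Z.
  H_1: rank ker ∂_1 − rank ∂_2 = (12 − 7) − 3 = 2, and the invariant factors of ∂_2 are all 1, so H_1 ≅ Z^2.
  H_2: rank ker ∂_2 − rank ∂_3 = (3 − 3) − 0 = 0, and there is no ∂_3, so H_2 ≅ 0.

H_0 = Z,  H_1 = Z^2,  H_2 = 0.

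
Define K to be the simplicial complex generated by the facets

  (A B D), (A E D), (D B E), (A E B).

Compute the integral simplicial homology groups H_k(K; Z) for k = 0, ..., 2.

We work with the vertex ordering A < B < D < E. The simplices of K, each written with vertices in increasing order, are:

  0-simplices (4): A, B, D, E
  1-simplices (6): AB, AD, AE, BD, BE, DE
  2-simplices (4): ABD, ABE, ADE, BDE

so the chain groups are C_0 ≅ Z^4, C_1 ≅ Z^6, C_2 ≅ Z^4.

The boundary map ∂_1: C_1 → C_0 maps an edge to its endpoints' difference, ∂[p,q] = q − p.
The resulting 4×6 matrix has rank 3, and its Smith normal form has invariant factors (1,1,1).

Boundary ∂_2: C_2 → C_1 maps a triangle to the signed sum of its edges. For instance
  ∂ADE = DE − AE + AD,
  ∂BDE = DE − BE + BD.
As a 6×4 matrix over Z this has rank 3, with invariant factors (1,1,1).

Computing H_k = (kernel of ∂_k) / (image of ∂_{k+1}):

  H_0: rank C_0 − rank ∂_1 = 4 − 3 = 1, and the invariant factors of ∂_1 are all 1, so H_0 ≅ Z.
  H_1: rank ker ∂_1 − rank ∂_2 = (6 − 3) − 3 = 0, and the invariant factors of ∂_2 are all 1, so H_1 ≅ 0.
  H_2: rank ker ∂_2 − rank ∂_3 = (4 − 3) − 0 = 1, and there is no ∂_3, so H_2 ≅ Z.

H_0 = Z,  H_1 = 0,  H_2 = Z.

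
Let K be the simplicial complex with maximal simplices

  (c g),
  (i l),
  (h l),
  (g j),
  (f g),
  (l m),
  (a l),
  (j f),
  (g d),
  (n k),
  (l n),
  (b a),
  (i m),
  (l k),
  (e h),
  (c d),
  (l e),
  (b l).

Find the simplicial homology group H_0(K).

H_0 ≅ Z^2.

We work with the vertex ordering a < b < c < d < e < f < g < h < i < j < k < l < m < n. The simplices of K, each written with vertices in increasing order, are:

  0-simplices (14): a, b, c, d, e, f, g, h, i, j, k, l, m, n
  1-simplices (18): ab, al, bl, cd, cg, dg, eh, el, fg, fj, gj, hl, il, im, kl, kn, lm, ln

Hence C_0 ≅ Z^14, C_1 ≅ Z^18.

∂_1: C_1 → C_0 sends each edge [p,q] (with p < q) to q − p.
The 14×18 boundary matrix has rank 12 and Smith normal form diag(1,1,1,1,1,1,1,1,1,1,1,1).

Reading off H_k = ker ∂_k / im ∂_{k+1}:

  H_0: rank C_0 − rank ∂_1 = 14 − 12 = 2, and the invariant factors of ∂_1 are all 1, so H_0 = Z^2.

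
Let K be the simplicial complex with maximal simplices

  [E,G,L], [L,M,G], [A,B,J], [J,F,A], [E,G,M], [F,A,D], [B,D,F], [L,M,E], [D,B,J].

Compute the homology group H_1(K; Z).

Fix the vertex order A < B < D < E < F < G < J < L < M and write every simplex with vertices in increasing order. Then dim K = 2 and the simplices of K are:

  0-simplices (9): A, B, D, E, F, G, J, L, M
  1-simplices (16): AB, AD, AF, AJ, BD, BF, BJ, DF, DJ, EG, EL, EM, FJ, GL, GM, LM
  2-simplices (9): ABJ, ADF, AFJ, BDF, BDJ, EGL, EGM, ELM, GLM

giving chain groups C_0 ≅ Z^9, C_1 ≅ Z^16, C_2 ≅ Z^9.

The boundary map ∂_1: C_1 → C_0 sends each edge [p,q] (with p < q) to q − p. For instance
  ∂AJ = J − A.
As a 9×16 matrix over Z this has rank 7, with invariant factors (1,1,1,1,1,1,1).

The boundary map ∂_2: C_2 → C_1 maps a triangle to the signed sum of its edges. For instance
  ∂EGL = GL − EL + EG,
  ∂ABJ = BJ − AJ + AB.
As a 16×9 matrix over Z this has rank 8, with invariant factors (1,1,1,1,1,1,1,1).

Computing H_k = (kernel of ∂_k) / (image of ∂_{k+1}):

  H_1: rank ker ∂_1 − rank ∂_2 = (16 − 7) − 8 = 1, and the invariant factors of ∂_2 are all 1, so H_1 ≅ Z.

H_1 ≅ Z.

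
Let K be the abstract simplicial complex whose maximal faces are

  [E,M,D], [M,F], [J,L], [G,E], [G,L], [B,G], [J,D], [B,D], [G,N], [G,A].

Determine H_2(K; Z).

We work with the vertex ordering A < B < D < E < F < G < J < L < M < N. The simplices of K, each written with vertices in increasing order, are:

  0-simplices (10): A, B, D, E, F, G, J, L, M, N
  1-simplices (12): AG, BD, BG, DE, DJ, DM, EG, EM, FM, GL, GN, JL
  2-simplices (1): DEM

giving chain groups C_0 ≅ Z^10, C_1 ≅ Z^12, C_2 ≅ Z^1.

∂_1: C_1 → C_0 maps an edge to its endpoints' difference, ∂[p,q] = q − p.
The 10×12 boundary matrix has rank 9 and Smith normal form diag(1,1,1,1,1,1,1,1,1).

The boundary map ∂_2: C_2 → C_1 maps a triangle to the signed sum of its edges. For instance
  ∂DEM = EM − DM + DE.
This gives a 12×1 integer matrix of rank 1; reducing to Smith normal form yields diagonal entries (1).

Reading off H_k = ker ∂_k / im ∂_{k+1}:

  H_2: rank ker ∂_2 − rank ∂_3 = (1 − 1) − 0 = 0, and there is no ∂_3, so H_2 = 0.

H_2 = 0.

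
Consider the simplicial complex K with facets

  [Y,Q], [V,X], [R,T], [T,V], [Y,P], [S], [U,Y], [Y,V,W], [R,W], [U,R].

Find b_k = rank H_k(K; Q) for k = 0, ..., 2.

b_0 = 2, b_1 = 2, b_2 = 0.

Take the total order P < Q < R < S < T < U < V < W < X < Y on the vertex set. Then K (dimension 2) consists of the simplices:

  0-simplices (10): P, Q, R, S, T, U, V, W, X, Y
  1-simplices (11): PY, QY, RT, RU, RW, TV, UY, VW, VX, VY, WY
  2-simplices (1): VWY

giving chain groups C_0 ≅ Z^10, C_1 ≅ Z^11, C_2 ≅ Z^1.

The boundary map ∂_1: C_1 → C_0 maps an edge to its endpoints' difference, ∂[p,q] = q − p. For instance
  ∂RU = U − R.
As a 10×11 matrix over Z this has rank 8, with invariant factors (1,1,1,1,1,1,1,1).

∂_2: C_2 → C_1 maps a triangle to the signed sum of its edges. For instance
  ∂VWY = WY − VY + VW.
This gives a 11×1 integer matrix of rank 1; reducing to Smith normal form yields diagonal entries (1).

Computing H_k = (kernel of ∂_k) / (image of ∂_{k+1}):

  H_0: rank C_0 − rank ∂_1 = 10 − 8 = 2, and the invariant factors of ∂_1 are all 1, so H_0 ≅ Z^2.
  H_1: rank ker ∂_1 − rank ∂_2 = (11 − 8) − 1 = 2, and the invariant factors of ∂_2 are all 1, so H_1 ≅ Z^2.
  H_2: rank ker ∂_2 − rank ∂_3 = (1 − 1) − 0 = 0, and there is no ∂_3, so H_2 ≅ 0.

Hence the Betti numbers are b_0 = 2, b_1 = 2, b_2 = 0.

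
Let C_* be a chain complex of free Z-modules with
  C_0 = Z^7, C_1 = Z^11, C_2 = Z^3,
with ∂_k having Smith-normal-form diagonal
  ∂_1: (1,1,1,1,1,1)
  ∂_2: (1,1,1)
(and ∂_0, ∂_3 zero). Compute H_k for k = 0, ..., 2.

H_0: b_0 = 7 − 0 − 6 = 1; torsion from ∂_1 factors > 1: none. So H_0 ≅ Z.
H_1: b_1 = 11 − 6 − 3 = 2; torsion from ∂_2 factors > 1: none. So H_1 ≅ Z^2.
H_2: b_2 = 3 − 3 − 0 = 0; torsion from ∂_3 factors > 1: none. So H_2 ≅ 0.

H_0 ≅ Z,  H_1 ≅ Z^2,  H_2 = 0.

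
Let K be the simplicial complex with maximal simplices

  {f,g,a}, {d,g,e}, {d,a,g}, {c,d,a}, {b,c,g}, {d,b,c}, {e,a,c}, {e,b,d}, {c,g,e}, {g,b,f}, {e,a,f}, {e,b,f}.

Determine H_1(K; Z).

H_1 = Z_2.

Fix the vertex order a < b < c < d < e < f < g and write every simplex with vertices in increasing order. Then dim K = 2 and the simplices of K are:

  0-simplices (7): a, b, c, d, e, f, g
  1-simplices (18): ac, ad, ae, af, ag, bc, bd, be, bf, bg, cd, ce, cg, de, dg, ef, eg, fg
  2-simplices (12): acd, ace, adg, aef, afg, bcd, bcg, bde, bef, bfg, ceg, deg

Hence C_0 ≅ Z^7, C_1 ≅ Z^18, C_2 ≅ Z^12.

The boundary map ∂_1: C_1 → C_0 sends each edge [p,q] (with p < q) to q − p.
As a 7×18 matrix over Z this has rank 6, with invariant factors (1,1,1,1,1,1).

∂_2: C_2 → C_1 sends each 2-simplex [p,q,r] to [q,r] − [p,r] + [p,q]. For instance
  ∂bef = ef − bf + be,
  ∂ceg = eg − cg + ce.
The 18×12 boundary matrix has rank 12 and Smith normal form diag(1,1,1,1,1,1,1,1,1,1,1,2).

Now H_k = ker ∂_k / im ∂_{k+1}, so:

  H_1: rank ker ∂_1 − rank ∂_2 = (18 − 6) − 12 = 0, and ∂_2 has invariant factor 2 > 1, so H_1 ≅ Z_2.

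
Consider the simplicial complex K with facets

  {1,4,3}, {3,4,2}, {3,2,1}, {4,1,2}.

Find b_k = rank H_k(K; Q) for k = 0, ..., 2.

b_0 = 1, b_1 = 0, b_2 = 1.

Order the vertices as 1 < 2 < 3 < 4. Listing each simplex with vertices in this order, K has dimension 2 with simplices:

  0-simplices (4): [1], [2], [3], [4]
  1-simplices (6): [1,2], [1,3], [1,4], [2,3], [2,4], [3,4]
  2-simplices (4): [1,2,3], [1,2,4], [1,3,4], [2,3,4]

so the chain groups are C_0 ≅ Z^4, C_1 ≅ Z^6, C_2 ≅ Z^4.

∂_1: C_1 → C_0 sends each edge [p,q] (with p < q) to q − p. For instance
  ∂[2,4] = [4] − [2].
As a 4×6 matrix over Z this has rank 3, with invariant factors (1,1,1).

∂_2: C_2 → C_1 sends each 2-simplex [p,q,r] to [q,r] − [p,r] + [p,q]. For instance
  ∂[1,2,4] = [2,4] − [1,4] + [1,2],
  ∂[2,3,4] = [3,4] − [2,4] + [2,3].
As a 6×4 matrix over Z this has rank 3, with invariant factors (1,1,1).

Now H_k = ker ∂_k / im ∂_{k+1}, so:

  H_0: rank C_0 − rank ∂_1 = 4 − 3 = 1, and the invariant factors of ∂_1 are all 1, so H_0 = Z.
  H_1: rank ker ∂_1 − rank ∂_2 = (6 − 3) − 3 = 0, and the invariant factors of ∂_2 are all 1, so H_1 = 0.
  H_2: rank ker ∂_2 − rank ∂_3 = (4 − 3) − 0 = 1, and there is no ∂_3, so H_2 = Z.

Hence the Betti numbers are b_0 = 1, b_1 = 0, b_2 = 1.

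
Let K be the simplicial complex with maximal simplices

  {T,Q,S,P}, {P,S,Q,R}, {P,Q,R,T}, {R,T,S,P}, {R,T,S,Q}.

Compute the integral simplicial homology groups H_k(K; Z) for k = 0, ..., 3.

H_0 = Z,  H_1 = 0,  H_2 = 0,  H_3 = Z.

Order the vertices as P < Q < R < S < T. Listing each simplex with vertices in this order, K has dimension 3 with simplices:

  0-simplices (5): P, Q, R, S, T
  1-simplices (10): PQ, PR, PS, PT, QR, QS, QT, RS, RT, ST
  2-simplices (10): PQR, PQS, PQT, PRS, PRT, PST, QRS, QRT, QST, RST
  3-simplices (5): PQRS, PQRT, PQST, PRST, QRST

Hence C_0 ≅ Z^5, C_1 ≅ Z^10, C_2 ≅ Z^10, C_3 ≅ Z^5.

∂_1: C_1 → C_0 maps an edge to its endpoints' difference, ∂[p,q] = q − p. For instance
  ∂QR = R − Q.
The resulting 5×10 matrix has rank 4, and its Smith normal form has invariant factors (1,1,1,1).

∂_2: C_2 → C_1 acts by ∂[p,q,r] = [q,r] − [p,r] + [p,q]. For instance
  ∂PST = ST − PT + PS,
  ∂QRT = RT − QT + QR.
The resulting 10×10 matrix has rank 6, and its Smith normal form has invariant factors (1,1,1,1,1,1).

∂_3: C_3 → C_2 sends each 3-simplex σ to the alternating sum Σ_i (−1)^i (σ with its i-th vertex removed). For instance
  ∂PQST = QST − PST + PQT − PQS,
  ∂PQRT = QRT − PRT + PQT − PQR.
This gives a 10×5 integer matrix of rank 4; reducing to Smith normal form yields diagonal entries (1,1,1,1).

Now H_k = ker ∂_k / im ∂_{k+1}, so:

  H_0: rank C_0 − rank ∂_1 = 5 − 4 = 1, and the invariant factors of ∂_1 are all 1, so H_0 = Z.
  H_1: rank ker ∂_1 − rank ∂_2 = (10 − 4) − 6 = 0, and the invariant factors of ∂_2 are all 1, so H_1 = 0.
  H_2: rank ker ∂_2 − rank ∂_3 = (10 − 6) − 4 = 0, and the invariant factors of ∂_3 are all 1, so H_2 = 0.
  H_3: rank ker ∂_3 − rank ∂_4 = (5 − 4) − 0 = 1, and there is no ∂_4, so H_3 = Z.

As a check, the Euler characteristic is 5 − 10 + 10 − 5 = 0, which agrees with 1 − 0 + 0 − 1 = 0.
(K is a triangulation of the 3-sphere S^3.)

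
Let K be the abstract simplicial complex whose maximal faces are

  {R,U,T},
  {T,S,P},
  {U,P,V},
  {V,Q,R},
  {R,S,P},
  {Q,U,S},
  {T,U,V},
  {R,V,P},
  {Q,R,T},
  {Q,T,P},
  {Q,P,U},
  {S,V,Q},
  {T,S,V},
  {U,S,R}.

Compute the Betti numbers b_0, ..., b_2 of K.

Fix the vertex order P < Q < R < S < T < U < V and write every simplex with vertices in increasing order. Then dim K = 2 and the simplices of K are:

  0-simplices (7): P, Q, R, S, T, U, V
  1-simplices (21): PQ, PR, PS, PT, PU, PV, QR, QS, QT, QU, QV, RS, RT, RU, RV, ST, SU, SV, TU, TV, UV
  2-simplices (14): PQT, PQU, PRS, PRV, PST, PUV, QRT, QRV, QSU, QSV, RSU, RTU, STV, TUV

Hence C_0 ≅ Z^7, C_1 ≅ Z^21, C_2 ≅ Z^14.

Boundary ∂_1: C_1 → C_0 is given by ∂[p,q] = [q] − [p]. For instance
  ∂ST = T − S.
The 7×21 boundary matrix has rank 6 and Smith normal form diag(1,1,1,1,1,1).

∂_2: C_2 → C_1 maps a triangle to the signed sum of its edges. For instance
  ∂RSU = SU − RU + RS,
  ∂RTU = TU − RU + RT.
The resulting 21×14 matrix has rank 13, and its Smith normal form has invariant factors (1,1,1,1,1,1,1,1,1,1,1,1,1).

Reading off H_k = ker ∂_k / im ∂_{k+1}:

  H_0: rank C_0 − rank ∂_1 = 7 − 6 = 1, and the invariant factors of ∂_1 are all 1, so H_0 ≅ Z.
  H_1: rank ker ∂_1 − rank ∂_2 = (21 − 6) − 13 = 2, and the invariant factors of ∂_2 are all 1, so H_1 ≅ Z^2.
  H_2: rank ker ∂_2 − rank ∂_3 = (14 − 13) − 0 = 1, and there is no ∂_3, so H_2 ≅ Z.

(K is a triangulation of the torus T^2.)

Hence the Betti numbers are b_0 = 1, b_1 = 2, b_2 = 1.

b_0 = 1, b_1 = 2, b_2 = 1.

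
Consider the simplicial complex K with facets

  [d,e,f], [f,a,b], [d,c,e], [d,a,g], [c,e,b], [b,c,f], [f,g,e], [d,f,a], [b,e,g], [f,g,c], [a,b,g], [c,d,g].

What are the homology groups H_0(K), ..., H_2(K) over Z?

H_0 = Z,  H_1 = Z/2,  H_2 = 0.

Order the vertices as a < b < c < d < e < f < g. Listing each simplex with vertices in this order, K has dimension 2 with simplices:

  0-simplices (7): a, b, c, d, e, f, g
  1-simplices (18): ab, ad, af, ag, bc, be, bf, bg, cd, ce, cf, cg, de, df, dg, ef, eg, fg
  2-simplices (12): abf, abg, adf, adg, bce, bcf, beg, cde, cdg, cfg, def, efg

giving chain groups C_0 ≅ Z^7, C_1 ≅ Z^18, C_2 ≅ Z^12.

Boundary ∂_1: C_1 → C_0 is given by ∂[p,q] = [q] − [p].
As a 7×18 matrix over Z this has rank 6, with invariant factors (1,1,1,1,1,1).

Boundary ∂_2: C_2 → C_1 maps a triangle to the signed sum of its edges. For instance
  ∂adg = dg − ag + ad,
  ∂cfg = fg − cg + cf.
The resulting 18×12 matrix has rank 12, and its Smith normal form has invariant factors (1,1,1,1,1,1,1,1,1,1,1,2).

From H_k ≅ ker(∂_k) / im(∂_{k+1}) we obtain:

  H_0: rank C_0 − rank ∂_1 = 7 − 6 = 1, and the invariant factors of ∂_1 are all 1, so H_0 = Z.
  H_1: rank ker ∂_1 − rank ∂_2 = (18 − 6) − 12 = 0, and ∂_2 has invariant factor 2 > 1, so H_1 = Z/2.
  H_2: rank ker ∂_2 − rank ∂_3 = (12 − 12) − 0 = 0, and there is no ∂_3, so H_2 = 0.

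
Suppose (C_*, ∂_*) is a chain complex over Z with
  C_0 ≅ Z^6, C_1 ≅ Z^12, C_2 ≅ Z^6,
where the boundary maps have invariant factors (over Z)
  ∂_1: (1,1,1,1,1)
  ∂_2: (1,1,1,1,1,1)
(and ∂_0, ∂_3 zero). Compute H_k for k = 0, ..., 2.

H_0 = Z,  H_1 = Z,  H_2 = 0.

H_0: b_0 = 6 − 0 − 5 = 1; torsion from ∂_1 factors > 1: none. So H_0 = Z.
H_1: b_1 = 12 − 5 − 6 = 1; torsion from ∂_2 factors > 1: none. So H_1 = Z.
H_2: b_2 = 6 − 6 − 0 = 0; torsion from ∂_3 factors > 1: none. So H_2 = 0.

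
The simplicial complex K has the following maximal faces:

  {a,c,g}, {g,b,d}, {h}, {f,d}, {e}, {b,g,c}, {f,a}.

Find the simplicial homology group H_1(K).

H_1 ≅ Z.

Order the vertices as a < b < c < d < e < f < g < h. Listing each simplex with vertices in this order, K has dimension 2 with simplices:

  0-simplices (8): a, b, c, d, e, f, g, h
  1-simplices (9): ac, af, ag, bc, bd, bg, cg, df, dg
  2-simplices (3): acg, bcg, bdg

giving chain groups C_0 ≅ Z^8, C_1 ≅ Z^9, C_2 ≅ Z^3.

∂_1: C_1 → C_0 is given by ∂[p,q] = [q] − [p]. For instance
  ∂cg = g − c.
The resulting 8×9 matrix has rank 5, and its Smith normal form has invariant factors (1,1,1,1,1).

∂_2: C_2 → C_1 acts by ∂[p,q,r] = [q,r] − [p,r] + [p,q]. For instance
  ∂acg = cg − ag + ac,
  ∂bcg = cg − bg + bc.
The resulting 9×3 matrix has rank 3, and its Smith normal form has invariant factors (1,1,1).

Reading off H_k = ker ∂_k / im ∂_{k+1}:

  H_1: rank ker ∂_1 − rank ∂_2 = (9 − 5) − 3 = 1, and the invariant factors of ∂_2 are all 1, so H_1 = Z.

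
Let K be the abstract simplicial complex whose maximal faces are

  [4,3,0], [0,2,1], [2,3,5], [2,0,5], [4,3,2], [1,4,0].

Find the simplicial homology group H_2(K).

H_2 = 0.

Fix the vertex order 0 < 1 < 2 < 3 < 4 < 5 and write every simplex with vertices in increasing order. Then dim K = 2 and the simplices of K are:

  0-simplices (6): [0], [1], [2], [3], [4], [5]
  1-simplices (12): [0,1], [0,2], [0,3], [0,4], [0,5], [1,2], [1,4], [2,3], [2,4], [2,5], [3,4], [3,5]
  2-simplices (6): [0,1,2], [0,1,4], [0,2,5], [0,3,4], [2,3,4], [2,3,5]

giving chain groups C_0 ≅ Z^6, C_1 ≅ Z^12, C_2 ≅ Z^6.

The boundary map ∂_1: C_1 → C_0 maps an edge to its endpoints' difference, ∂[p,q] = q − p. For instance
  ∂[0,5] = [5] − [0].
The 6×12 boundary matrix has rank 5 and Smith normal form diag(1,1,1,1,1).

The boundary map ∂_2: C_2 → C_1 sends each 2-simplex [p,q,r] to [q,r] − [p,r] + [p,q]. For instance
  ∂[2,3,5] = [3,5] − [2,5] + [2,3],
  ∂[2,3,4] = [3,4] − [2,4] + [2,3].
As a 12×6 matrix over Z this has rank 6, with invariant factors (1,1,1,1,1,1).

From H_k ≅ ker(∂_k) / im(∂_{k+1}) we obtain:

  H_2: rank ker ∂_2 − rank ∂_3 = (6 − 6) − 0 = 0, and there is no ∂_3, so H_2 ≅ 0.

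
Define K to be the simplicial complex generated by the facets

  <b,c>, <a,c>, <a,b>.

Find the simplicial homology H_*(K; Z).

H_0 ≅ Z,  H_1 ≅ Z.

Take the total order a < b < c on the vertex set. Then K (dimension 1) consists of the simplices:

  0-simplices (3): a, b, c
  1-simplices (3): ab, ac, bc

Hence C_0 ≅ Z^3, C_1 ≅ Z^3.

The boundary map ∂_1: C_1 → C_0 maps an edge to its endpoints' difference, ∂[p,q] = q − p. For instance
  ∂ac = c − a.
As a 3×3 matrix over Z this has rank 2, with invariant factors (1,1).

Reading off H_k = ker ∂_k / im ∂_{k+1}:

  H_0: rank C_0 − rank ∂_1 = 3 − 2 = 1, and the invariant factors of ∂_1 are all 1, so H_0 ≅ Z.
  H_1: rank ker ∂_1 − rank ∂_2 = (3 − 2) − 0 = 1, and there is no ∂_2, so H_1 ≅ Z.

(K is a triangulation of the circle S^1.)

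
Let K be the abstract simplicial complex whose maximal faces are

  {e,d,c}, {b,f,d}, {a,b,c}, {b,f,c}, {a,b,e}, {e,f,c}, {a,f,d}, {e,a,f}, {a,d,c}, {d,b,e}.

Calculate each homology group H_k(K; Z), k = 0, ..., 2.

H_0 ≅ Z,  H_1 ≅ Z/2,  H_2 = 0.

Order the vertices as a < b < c < d < e < f. Listing each simplex with vertices in this order, K has dimension 2 with simplices:

  0-simplices (6): a, b, c, d, e, f
  1-simplices (15): ab, ac, ad, ae, af, bc, bd, be, bf, cd, ce, cf, de, df, ef
  2-simplices (10): abc, abe, acd, adf, aef, bcf, bde, bdf, cde, cef

so the chain groups are C_0 ≅ Z^6, C_1 ≅ Z^15, C_2 ≅ Z^10.

∂_1: C_1 → C_0 sends each edge [p,q] (with p < q) to q − p. For instance
  ∂cf = f − c.
As a 6×15 matrix over Z this has rank 5, with invariant factors (1,1,1,1,1).

The boundary map ∂_2: C_2 → C_1 acts by ∂[p,q,r] = [q,r] − [p,r] + [p,q]. For instance
  ∂abc = bc − ac + ab,
  ∂bde = de − be + bd.
As a 15×10 matrix over Z this has rank 10, with invariant factors (1,1,1,1,1,1,1,1,1,2).

Computing H_k = (kernel of ∂_k) / (image of ∂_{k+1}):

  H_0: rank C_0 − rank ∂_1 = 6 − 5 = 1, and the invariant factors of ∂_1 are all 1, so H_0 = Z.
  H_1: rank ker ∂_1 − rank ∂_2 = (15 − 5) − 10 = 0, and ∂_2 has invariant factor 2 > 1, so H_1 = Z/2.
  H_2: rank ker ∂_2 − rank ∂_3 = (10 − 10) − 0 = 0, and there is no ∂_3, so H_2 = 0.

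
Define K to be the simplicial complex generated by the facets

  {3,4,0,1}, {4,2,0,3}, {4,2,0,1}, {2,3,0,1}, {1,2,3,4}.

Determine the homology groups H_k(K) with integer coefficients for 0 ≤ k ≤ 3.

Take the total order 0 < 1 < 2 < 3 < 4 on the vertex set. Then K (dimension 3) consists of the simplices:

  0-simplices (5): [0], [1], [2], [3], [4]
  1-simplices (10): [0,1], [0,2], [0,3], [0,4], [1,2], [1,3], [1,4], [2,3], [2,4], [3,4]
  2-simplices (10): [0,1,2], [0,1,3], [0,1,4], [0,2,3], [0,2,4], [0,3,4], [1,2,3], [1,2,4], [1,3,4], [2,3,4]
  3-simplices (5): [0,1,2,3], [0,1,2,4], [0,1,3,4], [0,2,3,4], [1,2,3,4]

Hence C_0 ≅ Z^5, C_1 ≅ Z^10, C_2 ≅ Z^10, C_3 ≅ Z^5.

∂_1: C_1 → C_0 is given by ∂[p,q] = [q] − [p].
As a 5×10 matrix over Z this has rank 4, with invariant factors (1,1,1,1).

Boundary ∂_2: C_2 → C_1 acts by ∂[p,q,r] = [q,r] − [p,r] + [p,q]. For instance
  ∂[0,2,3] = [2,3] − [0,3] + [0,2],
  ∂[0,1,2] = [1,2] − [0,2] + [0,1].
The resulting 10×10 matrix has rank 6, and its Smith normal form has invariant factors (1,1,1,1,1,1).

Boundary ∂_3: C_3 → C_2 sends each 3-simplex σ to the alternating sum Σ_i (−1)^i (σ with its i-th vertex removed). For instance
  ∂[1,2,3,4] = [2,3,4] − [1,3,4] + [1,2,4] − [1,2,3],
  ∂[0,1,2,3] = [1,2,3] − [0,2,3] + [0,1,3] − [0,1,2].
The resulting 10×5 matrix has rank 4, and its Smith normal form has invariant factors (1,1,1,1).

Reading off H_k = ker ∂_k / im ∂_{k+1}:

  H_0: rank C_0 − rank ∂_1 = 5 − 4 = 1, and the invariant factors of ∂_1 are all 1, so H_0 ≅ Z.
  H_1: rank ker ∂_1 − rank ∂_2 = (10 − 4) − 6 = 0, and the invariant factors of ∂_2 are all 1, so H_1 ≅ 0.
  H_2: rank ker ∂_2 − rank ∂_3 = (10 − 6) − 4 = 0, and the invariant factors of ∂_3 are all 1, so H_2 ≅ 0.
  H_3: rank ker ∂_3 − rank ∂_4 = (5 − 4) − 0 = 1, and there is no ∂_4, so H_3 ≅ Z.

As a check, the Euler characteristic is 5 − 10 + 10 − 5 = 0, which agrees with 1 − 0 + 0 − 1 = 0.
(K is a triangulation of the 3-sphere S^3.)

H_0 = Z,  H_1 = 0,  H_2 = 0,  H_3 = Z.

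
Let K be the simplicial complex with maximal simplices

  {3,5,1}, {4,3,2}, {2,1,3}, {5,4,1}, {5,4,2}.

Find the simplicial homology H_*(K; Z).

Fix the vertex order 1 < 2 < 3 < 4 < 5 and write every simplex with vertices in increasing order. Then dim K = 2 and the simplices of K are:

  0-simplices (5): [1], [2], [3], [4], [5]
  1-simplices (10): [1,2], [1,3], [1,4], [1,5], [2,3], [2,4], [2,5], [3,4], [3,5], [4,5]
  2-simplices (5): [1,2,3], [1,3,5], [1,4,5], [2,3,4], [2,4,5]

Hence C_0 ≅ Z^5, C_1 ≅ Z^10, C_2 ≅ Z^5.

Boundary ∂_1: C_1 → C_0 maps an edge to its endpoints' difference, ∂[p,q] = q − p.
This gives a 5×10 integer matrix of rank 4; reducing to Smith normal form yields diagonal entries (1,1,1,1).

∂_2: C_2 → C_1 maps a triangle to the signed sum of its edges. For instance
  ∂[2,4,5] = [4,5] − [2,5] + [2,4],
  ∂[1,2,3] = [2,3] − [1,3] + [1,2].
This gives a 10×5 integer matrix of rank 5; reducing to Smith normal form yields diagonal entries (1,1,1,1,1).

Now H_k = ker ∂_k / im ∂_{k+1}, so:

  H_0: rank C_0 − rank ∂_1 = 5 − 4 = 1, and the invariant factors of ∂_1 are all 1, so H_0 = Z.
  H_1: rank ker ∂_1 − rank ∂_2 = (10 − 4) − 5 = 1, and the invariant factors of ∂_2 are all 1, so H_1 = Z.
  H_2: rank ker ∂_2 − rank ∂_3 = (5 − 5) − 0 = 0, and there is no ∂_3, so H_2 = 0.

(K is a triangulation of the Möbius band.)

H_0 ≅ Z,  H_1 ≅ Z,  H_2 = 0.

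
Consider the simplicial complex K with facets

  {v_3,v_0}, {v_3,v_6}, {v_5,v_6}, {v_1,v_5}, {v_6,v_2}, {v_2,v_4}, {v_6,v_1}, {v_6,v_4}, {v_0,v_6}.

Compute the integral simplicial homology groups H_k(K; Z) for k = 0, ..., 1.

We work with the vertex ordering v_0 < v_1 < v_2 < v_3 < v_4 < v_5 < v_6. The simplices of K, each written with vertices in increasing order, are:

  0-simplices (7): [v_0], [v_1], [v_2], [v_3], [v_4], [v_5], [v_6]
  1-simplices (9): [v_0,v_3], [v_0,v_6], [v_1,v_5], [v_1,v_6], [v_2,v_4], [v_2,v_6], [v_3,v_6], [v_4,v_6], [v_5,v_6]

giving chain groups C_0 ≅ Z^7, C_1 ≅ Z^9.

∂_1: C_1 → C_0 maps an edge to its endpoints' difference, ∂[p,q] = q − p. For instance
  ∂[v_0,v_6] = [v_6] − [v_0].
This gives a 7×9 integer matrix of rank 6; reducing to Smith normal form yields diagonal entries (1,1,1,1,1,1).

From H_k ≅ ker(∂_k) / im(∂_{k+1}) we obtain:

  H_0: rank C_0 − rank ∂_1 = 7 − 6 = 1, and the invariant factors of ∂_1 are all 1, so H_0 = Z.
  H_1: rank ker ∂_1 − rank ∂_2 = (9 − 6) − 0 = 3, and there is no ∂_2, so H_1 = Z^3.

H_0 ≅ Z,  H_1 ≅ Z^3.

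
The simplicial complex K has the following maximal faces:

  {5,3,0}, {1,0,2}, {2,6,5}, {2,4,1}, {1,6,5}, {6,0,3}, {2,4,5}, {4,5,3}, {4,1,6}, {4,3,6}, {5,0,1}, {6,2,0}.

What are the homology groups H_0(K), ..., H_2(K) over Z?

H_0 ≅ Z,  H_1 ≅ Z_2,  H_2 = 0.

Take the total order 0 < 1 < 2 < 3 < 4 < 5 < 6 on the vertex set. Then K (dimension 2) consists of the simplices:

  0-simplices (7): [0], [1], [2], [3], [4], [5], [6]
  1-simplices (18): [0,1], [0,2], [0,3], [0,5], [0,6], [1,2], [1,4], [1,5], [1,6], [2,4], [2,5], [2,6], [3,4], [3,5], [3,6], [4,5], [4,6], [5,6]
  2-simplices (12): [0,1,2], [0,1,5], [0,2,6], [0,3,5], [0,3,6], [1,2,4], [1,4,6], [1,5,6], [2,4,5], [2,5,6], [3,4,5], [3,4,6]

so the chain groups are C_0 ≅ Z^7, C_1 ≅ Z^18, C_2 ≅ Z^12.

The boundary map ∂_1: C_1 → C_0 is given by ∂[p,q] = [q] − [p].
The 7×18 boundary matrix has rank 6 and Smith normal form diag(1,1,1,1,1,1).

∂_2: C_2 → C_1 sends each 2-simplex [p,q,r] to [q,r] − [p,r] + [p,q]. For instance
  ∂[2,4,5] = [4,5] − [2,5] + [2,4],
  ∂[3,4,5] = [4,5] − [3,5] + [3,4].
The resulting 18×12 matrix has rank 12, and its Smith normal form has invariant factors (1,1,1,1,1,1,1,1,1,1,1,2).

Now H_k = ker ∂_k / im ∂_{k+1}, so:

  H_0: rank C_0 − rank ∂_1 = 7 − 6 = 1, and the invariant factors of ∂_1 are all 1, so H_0 ≅ Z.
  H_1: rank ker ∂_1 − rank ∂_2 = (18 − 6) − 12 = 0, and ∂_2 has invariant factor 2 > 1, so H_1 ≅ Z_2.
  H_2: rank ker ∂_2 − rank ∂_3 = (12 − 12) − 0 = 0, and there is no ∂_3, so H_2 ≅ 0.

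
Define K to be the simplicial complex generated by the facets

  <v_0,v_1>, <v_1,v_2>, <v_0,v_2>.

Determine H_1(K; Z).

H_1 = Z.

K has 3 vertices, 3 edges.
rank ∂_1 = 2, rank ∂_2 = 0 ⇒ b_1 = 3 − 2 − 0 = 1. So H_1 = Z.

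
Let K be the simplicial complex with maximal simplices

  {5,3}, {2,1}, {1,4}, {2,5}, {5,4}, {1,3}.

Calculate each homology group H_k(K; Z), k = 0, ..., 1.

H_0 = Z,  H_1 = Z^2.

K has 5 vertices, 6 edges.
rank ∂_0 = 0, rank ∂_1 = 4 ⇒ b_0 = 5 − 0 − 4 = 1; all invariant factors of ∂_1 are 1 so no torsion. So H_0 ≅ Z.
rank ∂_1 = 4, rank ∂_2 = 0 ⇒ b_1 = 6 − 4 − 0 = 2. So H_1 ≅ Z^2.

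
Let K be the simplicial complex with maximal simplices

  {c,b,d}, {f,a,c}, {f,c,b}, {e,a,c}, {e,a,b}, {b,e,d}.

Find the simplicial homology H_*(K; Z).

H_0 = Z,  H_1 = Z,  H_2 = 0.

We work with the vertex ordering a < b < c < d < e < f. The simplices of K, each written with vertices in increasing order, are:

  0-simplices (6): a, b, c, d, e, f
  1-simplices (12): ab, ac, ae, af, bc, bd, be, bf, cd, ce, cf, de
  2-simplices (6): abe, ace, acf, bcd, bcf, bde

giving chain groups C_0 ≅ Z^6, C_1 ≅ Z^12, C_2 ≅ Z^6.

∂_1: C_1 → C_0 sends each edge [p,q] (with p < q) to q − p.
As a 6×12 matrix over Z this has rank 5, with invariant factors (1,1,1,1,1).

Boundary ∂_2: C_2 → C_1 sends each 2-simplex [p,q,r] to [q,r] − [p,r] + [p,q]. For instance
  ∂bde = de − be + bd,
  ∂bcd = cd − bd + bc.
The 12×6 boundary matrix has rank 6 and Smith normal form diag(1,1,1,1,1,1).

Reading off H_k = ker ∂_k / im ∂_{k+1}:

  H_0: rank C_0 − rank ∂_1 = 6 − 5 = 1, and the invariant factors of ∂_1 are all 1, so H_0 ≅ Z.
  H_1: rank ker ∂_1 − rank ∂_2 = (12 − 5) − 6 = 1, and the invariant factors of ∂_2 are all 1, so H_1 ≅ Z.
  H_2: rank ker ∂_2 − rank ∂_3 = (6 − 6) − 0 = 0, and there is no ∂_3, so H_2 ≅ 0.

(K is a triangulation of the cylinder S^1 x I.)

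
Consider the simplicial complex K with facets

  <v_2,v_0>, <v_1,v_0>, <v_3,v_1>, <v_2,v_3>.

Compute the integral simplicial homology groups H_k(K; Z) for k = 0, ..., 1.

H_0 ≅ Z,  H_1 ≅ Z.

Fix the vertex order v_0 < v_1 < v_2 < v_3 and write every simplex with vertices in increasing order. Then dim K = 1 and the simplices of K are:

  0-simplices (4): [v_0], [v_1], [v_2], [v_3]
  1-simplices (4): [v_0,v_1], [v_0,v_2], [v_1,v_3], [v_2,v_3]

giving chain groups C_0 ≅ Z^4, C_1 ≅ Z^4.

∂_1: C_1 → C_0 is given by ∂[p,q] = [q] − [p].
As a 4×4 matrix over Z this has rank 3, with invariant factors (1,1,1).

Reading off H_k = ker ∂_k / im ∂_{k+1}:

  H_0: rank C_0 − rank ∂_1 = 4 − 3 = 1, and the invariant factors of ∂_1 are all 1, so H_0 ≅ Z.
  H_1: rank ker ∂_1 − rank ∂_2 = (4 − 3) − 0 = 1, and there is no ∂_2, so H_1 ≅ Z.

(K is a triangulation of the circle S^1.)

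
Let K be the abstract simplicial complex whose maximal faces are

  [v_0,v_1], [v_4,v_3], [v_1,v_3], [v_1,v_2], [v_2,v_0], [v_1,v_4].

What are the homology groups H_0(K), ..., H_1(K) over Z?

We work with the vertex ordering v_0 < v_1 < v_2 < v_3 < v_4. The simplices of K, each written with vertices in increasing order, are:

  0-simplices (5): [v_0], [v_1], [v_2], [v_3], [v_4]
  1-simplices (6): [v_0,v_1], [v_0,v_2], [v_1,v_2], [v_1,v_3], [v_1,v_4], [v_3,v_4]

giving chain groups C_0 ≅ Z^5, C_1 ≅ Z^6.

∂_1: C_1 → C_0 maps an edge to its endpoints' difference, ∂[p,q] = q − p. For instance
  ∂[v_1,v_3] = [v_3] − [v_1].
The resulting 5×6 matrix has rank 4, and its Smith normal form has invariant factors (1,1,1,1).

From H_k ≅ ker(∂_k) / im(∂_{k+1}) we obtain:

  H_0: rank C_0 − rank ∂_1 = 5 − 4 = 1, and the invariant factors of ∂_1 are all 1, so H_0 = Z.
  H_1: rank ker ∂_1 − rank ∂_2 = (6 − 4) − 0 = 2, and there is no ∂_2, so H_1 = Z^2.

(K is a triangulation of a wedge of 2 circles.)

H_0 ≅ Z,  H_1 ≅ Z^2.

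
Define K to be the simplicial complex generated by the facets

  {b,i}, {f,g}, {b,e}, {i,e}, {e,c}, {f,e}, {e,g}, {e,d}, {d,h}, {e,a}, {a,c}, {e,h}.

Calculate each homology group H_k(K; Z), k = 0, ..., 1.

K has 9 vertices, 12 edges.
rank ∂_0 = 0, rank ∂_1 = 8 ⇒ b_0 = 9 − 0 − 8 = 1; all invariant factors of ∂_1 are 1 so no torsion. So H_0 ≅ Z.
rank ∂_1 = 8, rank ∂_2 = 0 ⇒ b_1 = 12 − 8 − 0 = 4. So H_1 ≅ Z^4.

H_0 ≅ Z,  H_1 ≅ Z^4.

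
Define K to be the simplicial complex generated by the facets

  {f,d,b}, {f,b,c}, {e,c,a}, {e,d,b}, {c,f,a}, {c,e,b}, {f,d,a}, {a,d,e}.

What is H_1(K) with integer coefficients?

Order the vertices as a < b < c < d < e < f. Listing each simplex with vertices in this order, K has dimension 2 with simplices:

  0-simplices (6): a, b, c, d, e, f
  1-simplices (12): ac, ad, ae, af, bc, bd, be, bf, ce, cf, de, df
  2-simplices (8): ace, acf, ade, adf, bce, bcf, bde, bdf

giving chain groups C_0 ≅ Z^6, C_1 ≅ Z^12, C_2 ≅ Z^8.

∂_1: C_1 → C_0 is given by ∂[p,q] = [q] − [p]. For instance
  ∂bf = f − b.
The 6×12 boundary matrix has rank 5 and Smith normal form diag(1,1,1,1,1).

The boundary map ∂_2: C_2 → C_1 sends each 2-simplex [p,q,r] to [q,r] − [p,r] + [p,q]. For instance
  ∂ade = de − ae + ad,
  ∂ace = ce − ae + ac.
The resulting 12×8 matrix has rank 7, and its Smith normal form has invariant factors (1,1,1,1,1,1,1).

Computing H_k = (kernel of ∂_k) / (image of ∂_{k+1}):

  H_1: rank ker ∂_1 − rank ∂_2 = (12 − 5) − 7 = 0, and the invariant factors of ∂_2 are all 1, so H_1 = 0.

H_1 ≅ 0.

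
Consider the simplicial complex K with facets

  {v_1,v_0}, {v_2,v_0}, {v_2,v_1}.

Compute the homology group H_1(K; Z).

We work with the vertex ordering v_0 < v_1 < v_2. The simplices of K, each written with vertices in increasing order, are:

  0-simplices (3): [v_0], [v_1], [v_2]
  1-simplices (3): [v_0,v_1], [v_0,v_2], [v_1,v_2]

so the chain groups are C_0 ≅ Z^3, C_1 ≅ Z^3.

∂_1: C_1 → C_0 is given by ∂[p,q] = [q] − [p].
As a 3×3 matrix over Z this has rank 2, with invariant factors (1,1).

From H_k ≅ ker(∂_k) / im(∂_{k+1}) we obtain:

  H_1: rank ker ∂_1 − rank ∂_2 = (3 − 2) − 0 = 1, and there is no ∂_2, so H_1 = Z.

H_1 ≅ Z.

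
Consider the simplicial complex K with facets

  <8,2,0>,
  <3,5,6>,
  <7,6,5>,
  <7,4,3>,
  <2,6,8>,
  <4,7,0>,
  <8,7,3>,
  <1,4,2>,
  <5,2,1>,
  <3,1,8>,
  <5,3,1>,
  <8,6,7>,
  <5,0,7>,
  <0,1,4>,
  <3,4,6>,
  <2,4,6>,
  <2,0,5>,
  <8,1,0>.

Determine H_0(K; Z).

Take the total order 0 < 1 < 2 < 3 < 4 < 5 < 6 < 7 < 8 on the vertex set. Then K (dimension 2) consists of the simplices:

  0-simplices (9): [0], [1], [2], [3], [4], [5], [6], [7], [8]
  1-simplices (27): (27 of them)
  2-simplices (18): [0,1,4], [0,1,8], [0,2,5], [0,2,8], [0,4,7], [0,5,7], [1,2,4], [1,2,5], [1,3,5], [1,3,8], [2,4,6], [2,6,8], [3,4,6], [3,4,7], [3,5,6], [3,7,8], [5,6,7], [6,7,8]

giving chain groups C_0 ≅ Z^9, C_1 ≅ Z^27, C_2 ≅ Z^18.

∂_1: C_1 → C_0 sends each edge [p,q] (with p < q) to q − p. For instance
  ∂[1,2] = [2] − [1].
As a 9×27 matrix over Z this has rank 8, with invariant factors (1,1,1,1,1,1,1,1).

∂_2: C_2 → C_1 maps a triangle to the signed sum of its edges. For instance
  ∂[2,6,8] = [6,8] − [2,8] + [2,6],
  ∂[2,4,6] = [4,6] − [2,6] + [2,4].
The 27×18 boundary matrix has rank 18 and Smith normal form diag(1,1,1,1,1,1,1,1,1,1,1,1,1,1,1,1,1,2).

Now H_k = ker ∂_k / im ∂_{k+1}, so:

  H_0: rank C_0 − rank ∂_1 = 9 − 8 = 1, and the invariant factors of ∂_1 are all 1, so H_0 = Z.

(K is a triangulation of the Klein bottle.)

H_0 ≅ Z.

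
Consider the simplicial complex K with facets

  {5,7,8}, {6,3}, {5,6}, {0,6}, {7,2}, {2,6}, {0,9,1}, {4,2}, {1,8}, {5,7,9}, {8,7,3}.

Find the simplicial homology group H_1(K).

Order the vertices as 0 < 1 < 2 < 3 < 4 < 5 < 6 < 7 < 8 < 9. Listing each simplex with vertices in this order, K has dimension 2 with simplices:

  0-simplices (10): [0], [1], [2], [3], [4], [5], [6], [7], [8], [9]
  1-simplices (17): [0,1], [0,6], [0,9], [1,8], [1,9], [2,4], [2,6], [2,7], [3,6], [3,7], [3,8], [5,6], [5,7], [5,8], [5,9], [7,8], [7,9]
  2-simplices (4): [0,1,9], [3,7,8], [5,7,8], [5,7,9]

Hence C_0 ≅ Z^10, C_1 ≅ Z^17, C_2 ≅ Z^4.

∂_1: C_1 → C_0 sends each edge [p,q] (with p < q) to q − p.
The resulting 10×17 matrix has rank 9, and its Smith normal form has invariant factors (1,1,1,1,1,1,1,1,1).

∂_2: C_2 → C_1 sends each 2-simplex [p,q,r] to [q,r] − [p,r] + [p,q]. For instance
  ∂[5,7,9] = [7,9] − [5,9] + [5,7],
  ∂[0,1,9] = [1,9] − [0,9] + [0,1].
As a 17×4 matrix over Z this has rank 4, with invariant factors (1,1,1,1).

Computing H_k = (kernel of ∂_k) / (image of ∂_{k+1}):

  H_1: rank ker ∂_1 − rank ∂_2 = (17 − 9) − 4 = 4, and the invariant factors of ∂_2 are all 1, so H_1 = Z^4.

H_1 = Z^4.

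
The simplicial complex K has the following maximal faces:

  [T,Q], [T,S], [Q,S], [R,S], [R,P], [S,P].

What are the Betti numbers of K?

Take the total order P < Q < R < S < T on the vertex set. Then K (dimension 1) consists of the simplices:

  0-simplices (5): P, Q, R, S, T
  1-simplices (6): PR, PS, QS, QT, RS, ST

giving chain groups C_0 ≅ Z^5, C_1 ≅ Z^6.

The boundary map ∂_1: C_1 → C_0 sends each edge [p,q] (with p < q) to q − p. For instance
  ∂RS = S − R.
The resulting 5×6 matrix has rank 4, and its Smith normal form has invariant factors (1,1,1,1).

Reading off H_k = ker ∂_k / im ∂_{k+1}:

  H_0: rank C_0 − rank ∂_1 = 5 − 4 = 1, and the invariant factors of ∂_1 are all 1, so H_0 ≅ Z.
  H_1: rank ker ∂_1 − rank ∂_2 = (6 − 4) − 0 = 2, and there is no ∂_2, so H_1 ≅ Z^2.

Hence the Betti numbers are b_0 = 1, b_1 = 2.

b_0 = 1, b_1 = 2.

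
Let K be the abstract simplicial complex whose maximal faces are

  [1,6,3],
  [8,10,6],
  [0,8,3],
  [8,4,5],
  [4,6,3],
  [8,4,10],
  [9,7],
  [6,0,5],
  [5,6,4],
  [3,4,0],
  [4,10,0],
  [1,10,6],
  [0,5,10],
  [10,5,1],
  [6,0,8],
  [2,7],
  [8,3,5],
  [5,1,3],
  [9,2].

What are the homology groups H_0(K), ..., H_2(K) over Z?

We work with the vertex ordering 0 < 1 < 2 < 3 < 4 < 5 < 6 < 7 < 8 < 9 < 10. The simplices of K, each written with vertices in increasing order, are:

  0-simplices (11): [0], [1], [2], [3], [4], [5], [6], [7], [8], [9], [10]
  1-simplices (27): (27 of them)
  2-simplices (16): [0,3,4], [0,3,8], [0,4,10], [0,5,6], [0,5,10], [0,6,8], [1,3,5], [1,3,6], [1,5,10], [1,6,10], [3,4,6], [3,5,8], [4,5,6], [4,5,8], [4,8,10], [6,8,10]

Hence C_0 ≅ Z^11, C_1 ≅ Z^27, C_2 ≅ Z^16.

The boundary map ∂_1: C_1 → C_0 is given by ∂[p,q] = [q] − [p]. For instance
  ∂[0,5] = [5] − [0].
The resulting 11×27 matrix has rank 9, and its Smith normal form has invariant factors (1,1,1,1,1,1,1,1,1).

∂_2: C_2 → C_1 maps a triangle to the signed sum of its edges. For instance
  ∂[0,5,10] = [5,10] − [0,10] + [0,5],
  ∂[1,6,10] = [6,10] − [1,10] + [1,6].
The 27×16 boundary matrix has rank 15 and Smith normal form diag(1,1,1,1,1,1,1,1,1,1,1,1,1,1,1).

Now H_k = ker ∂_k / im ∂_{k+1}, so:

  H_0: rank C_0 − rank ∂_1 = 11 − 9 = 2, and the invariant factors of ∂_1 are all 1, so H_0 ≅ Z^2.
  H_1: rank ker ∂_1 − rank ∂_2 = (27 − 9) − 15 = 3, and the invariant factors of ∂_2 are all 1, so H_1 ≅ Z^3.
  H_2: rank ker ∂_2 − rank ∂_3 = (16 − 15) − 0 = 1, and there is no ∂_3, so H_2 ≅ Z.

H_0 ≅ Z^2,  H_1 ≅ Z^3,  H_2 ≅ Z.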